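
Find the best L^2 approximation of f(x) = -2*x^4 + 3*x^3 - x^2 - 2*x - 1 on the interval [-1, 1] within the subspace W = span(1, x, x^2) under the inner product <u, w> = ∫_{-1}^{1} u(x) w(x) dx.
g(x) = -19*x^2/7 - x/5 - 29/35

The best approximation g ∈ W is the orthogonal projection of f onto W. Writing g = a_0 + a_1 x + a_2 x^2, the coefficients solve the normal equations G · a = b where
  G_{ij} = <φ_i, φ_j> and b_i = <f, φ_i>, with φ_0 = 1, φ_1 = x, φ_2 = x^2.
G =
  [2, 0, 2/3]
  [0, 2/3, 0]
  [2/3, 0, 2/5],
b = (-52/15, -2/15, -172/105).
Solving gives a_0 = -29/35, a_1 = -1/5, a_2 = -19/7, so
  g(x) = -19*x^2/7 - x/5 - 29/35.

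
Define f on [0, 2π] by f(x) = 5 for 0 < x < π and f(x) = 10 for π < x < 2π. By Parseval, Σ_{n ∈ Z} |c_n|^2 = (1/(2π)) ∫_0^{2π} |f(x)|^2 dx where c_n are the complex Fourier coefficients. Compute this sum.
Σ |c_n|^2 = 125/2

Parseval equates the L^2 energy of f (normalised by 1/(2π)) with the ℓ^2 sum of its Fourier coefficients: (1/(2π)) ∫_0^{2π} |f|^2 = Σ |c_n|^2.
Compute the left side: (1/(2π)) [∫_0^π 5^2 dx + ∫_π^{2π} 10^2 dx] = (1/(2π)) · (25π + 100π) = (25 + 100)/2 = 125/2.
So Σ_{n ∈ Z} |c_n|^2 = 125/2.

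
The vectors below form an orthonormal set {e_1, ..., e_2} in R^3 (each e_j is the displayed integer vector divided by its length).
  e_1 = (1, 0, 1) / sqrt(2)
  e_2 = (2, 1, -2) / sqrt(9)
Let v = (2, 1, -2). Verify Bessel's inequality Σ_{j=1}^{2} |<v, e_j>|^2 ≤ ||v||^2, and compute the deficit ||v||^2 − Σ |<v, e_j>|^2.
Σ |<v, e_j>|^2 = 9; ||v||^2 = 9; deficit = 0

Write each e_j = u_j / sqrt(<u_j, u_j>) where u_j is the displayed integer vector. Then <v, e_j> = <v, u_j> / sqrt(<u_j, u_j>), so |<v, e_j>|^2 = <v, u_j>^2 / <u_j, u_j>.
Coefficients: <v, e_1> = 0/sqrt(2), <v, e_2> = 9/sqrt(9).
Square and sum: Σ |<v, e_j>|^2 = 9.
Compute ||v||^2 = v·v = 9.
Deficit = 9 − 9 = 0 ≥ 0, confirming Bessel's inequality. (The deficit equals ||v − Σ <v,e_j> e_j||^2, the squared distance from v to span{e_j}.)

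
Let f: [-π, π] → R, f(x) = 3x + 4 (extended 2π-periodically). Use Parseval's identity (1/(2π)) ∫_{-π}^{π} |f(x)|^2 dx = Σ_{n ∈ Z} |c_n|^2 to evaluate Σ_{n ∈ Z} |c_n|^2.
Σ |c_n|^2 = 3π^2 + 16

Expand and integrate term by term over [-π, π]:
  ∫ (3x)^2 dx = 9·(2π^3/3); ∫ 2·3·(4)·x dx = 0 (odd integrand); ∫ 4^2 dx = 16·2π.
So (1/(2π)) ∫_{-π}^{π} (3x + 4)^2 dx = 9π^2/3 + 16 = 3π^2 + 16.
Parseval ⇒ Σ |c_n|^2 = 3π^2 + 16.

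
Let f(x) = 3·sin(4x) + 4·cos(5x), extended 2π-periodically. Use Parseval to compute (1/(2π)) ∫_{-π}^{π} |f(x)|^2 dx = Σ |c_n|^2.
Σ |c_n|^2 = 25/2

Expand |f|^2 and use orthogonality of {sin(nx), cos(mx)} on [-π, π]:
  ∫_{-π}^{π} sin(nx)^2 dx = π, ∫ cos(mx)^2 dx = π, and cross terms integrate to 0.
So ∫_{-π}^{π} f(x)^2 dx = 3^2 · π + 4^2 · π = (9 + 16)π.
Divide by 2π: (9 + 16)/2 = 25/2.
By Parseval, this equals Σ |c_n|^2.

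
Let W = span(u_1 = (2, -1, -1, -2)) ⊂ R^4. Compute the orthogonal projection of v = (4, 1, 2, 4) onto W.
proj_W(v) = (-3/5, 3/10, 3/10, 3/5)

Set up U = [u_1 | ... | u_1] ∈ R^(4×1). The projector onto W = col(U) is P = U (U^T U)^(-1) U^T.
Compute U^T U =
  [10],
and U^T v = (-3).
Solve U^T U · c = U^T v for the coefficients: c = (-3/10). The projection is proj_W(v) = U c.
Check: (v - proj_W(v)) · u_1 = 0  (should be 0).
Result: proj_W(v) = (-3/5, 3/10, 3/10, 3/5).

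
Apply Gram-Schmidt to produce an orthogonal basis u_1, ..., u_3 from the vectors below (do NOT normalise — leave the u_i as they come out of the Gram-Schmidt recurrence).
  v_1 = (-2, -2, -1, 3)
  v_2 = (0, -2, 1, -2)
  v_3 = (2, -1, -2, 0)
Orthogonal basis:
  u_1 = (-2, -2, -1, 3)
  u_2 = (-1/3, -7/3, 5/6, -3/2)
  u_3 = (2, -1, -2, 0)

Apply the Gram-Schmidt recurrence
  u_1 = v_1
  u_i = v_i − Σ_{j<i} ((v_i · u_j) / (u_j · u_j)) · u_j.

Step by step this gives:
  u_1 = (-2, -2, -1, 3)
  u_2 = (-1/3, -7/3, 5/6, -3/2)
  u_3 = (2, -1, -2, 0)

Orthogonality check:
  u_2 · u_1 = 0 (should be 0)
  u_3 · u_1 = 0 (should be 0)
  u_3 · u_2 = 0 (should be 0)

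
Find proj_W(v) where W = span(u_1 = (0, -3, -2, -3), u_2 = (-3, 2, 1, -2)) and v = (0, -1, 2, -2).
proj_W(v) = (-3/4, -1/4, -1/4, -5/4)

Set up U = [u_1 | ... | u_2] ∈ R^(4×2). The projector onto W = col(U) is P = U (U^T U)^(-1) U^T.
Compute U^T U =
  [22, -2]
  [-2, 18],
and U^T v = (5, 4).
Solve U^T U · c = U^T v for the coefficients: c = (1/4, 1/4). The projection is proj_W(v) = U c.
Check: (v - proj_W(v)) · u_1 = 0  (should be 0).
Check: (v - proj_W(v)) · u_2 = 0  (should be 0).
Result: proj_W(v) = (-3/4, -1/4, -1/4, -5/4).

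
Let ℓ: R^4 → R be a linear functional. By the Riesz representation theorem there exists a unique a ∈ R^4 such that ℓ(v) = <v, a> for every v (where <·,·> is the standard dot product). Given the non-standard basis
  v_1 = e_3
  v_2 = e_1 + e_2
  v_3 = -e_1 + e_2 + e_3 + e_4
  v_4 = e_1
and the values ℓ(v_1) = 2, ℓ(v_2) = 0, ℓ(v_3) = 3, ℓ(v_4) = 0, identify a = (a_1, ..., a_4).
a = (0, 0, 2, 1)

Write a = (a_1, ..., a_4) in the standard basis. For each basis vector v_i, ℓ(v_i) = <v_i, a> is a linear equation in the a_j's. Collect the n equations into a matrix system V a = ℓ, where row i of V is v_i (expressed in the standard basis). Since V is invertible (lower-triangular with 1s on the diagonal, up to permutation), solve by back-substitution:
  V =
[[0, 0, 1, 0],
 [1, 1, 0, 0],
 [-1, 1, 1, 1],
 [1, 0, 0, 0]]
  V a = (2, 0, 3, 0)
Solving gives a = (0, 0, 2, 1).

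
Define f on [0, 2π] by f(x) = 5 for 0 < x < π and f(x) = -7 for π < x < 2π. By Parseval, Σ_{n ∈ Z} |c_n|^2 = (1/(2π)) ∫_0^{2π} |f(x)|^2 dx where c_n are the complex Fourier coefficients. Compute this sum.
Σ |c_n|^2 = 37

Parseval equates the L^2 energy of f (normalised by 1/(2π)) with the ℓ^2 sum of its Fourier coefficients: (1/(2π)) ∫_0^{2π} |f|^2 = Σ |c_n|^2.
Compute the left side: (1/(2π)) [∫_0^π 5^2 dx + ∫_π^{2π} (-7)^2 dx] = (1/(2π)) · (25π + 49π) = (25 + 49)/2 = 37.
So Σ_{n ∈ Z} |c_n|^2 = 37.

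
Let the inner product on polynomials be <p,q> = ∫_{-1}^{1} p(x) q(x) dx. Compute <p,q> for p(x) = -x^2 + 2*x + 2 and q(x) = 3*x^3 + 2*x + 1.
<p,q> = 42/5

Expand the product: p(x)·q(x) = -3*x^5 + 6*x^4 + 4*x^3 + 3*x^2 + 6*x + 2.
∫_{-1}^{1} of each monomial x^k gives [2/(k+1) if k even, 0 if k odd]. Integrating term-by-term (or equivalently evaluating the antiderivative F(x) = -x^6/2 + 6*x^5/5 + x^4 + x^3 + 3*x^2 + 2*x at the endpoints):
  F(1) − F(−1) = 77/10 − (-7/10) = 42/5.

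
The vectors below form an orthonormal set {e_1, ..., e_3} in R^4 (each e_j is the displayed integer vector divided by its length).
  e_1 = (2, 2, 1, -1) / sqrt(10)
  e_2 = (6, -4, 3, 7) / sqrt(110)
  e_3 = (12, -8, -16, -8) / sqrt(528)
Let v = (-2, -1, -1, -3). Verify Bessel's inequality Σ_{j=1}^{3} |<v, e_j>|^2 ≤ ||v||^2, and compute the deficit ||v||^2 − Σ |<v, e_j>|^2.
Σ |<v, e_j>|^2 = 12; ||v||^2 = 15; deficit = 3

Write each e_j = u_j / sqrt(<u_j, u_j>) where u_j is the displayed integer vector. Then <v, e_j> = <v, u_j> / sqrt(<u_j, u_j>), so |<v, e_j>|^2 = <v, u_j>^2 / <u_j, u_j>.
Coefficients: <v, e_1> = -4/sqrt(10), <v, e_2> = -32/sqrt(110), <v, e_3> = 24/sqrt(528).
Square and sum: Σ |<v, e_j>|^2 = 12.
Compute ||v||^2 = v·v = 15.
Deficit = 15 − 12 = 3 ≥ 0, confirming Bessel's inequality. (The deficit equals ||v − Σ <v,e_j> e_j||^2, the squared distance from v to span{e_j}.)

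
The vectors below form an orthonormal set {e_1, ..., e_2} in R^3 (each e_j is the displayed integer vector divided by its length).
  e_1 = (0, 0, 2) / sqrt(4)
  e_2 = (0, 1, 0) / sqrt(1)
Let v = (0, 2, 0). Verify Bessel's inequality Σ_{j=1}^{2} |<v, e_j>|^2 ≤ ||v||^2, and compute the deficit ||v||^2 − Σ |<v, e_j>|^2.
Σ |<v, e_j>|^2 = 4; ||v||^2 = 4; deficit = 0

Write each e_j = u_j / sqrt(<u_j, u_j>) where u_j is the displayed integer vector. Then <v, e_j> = <v, u_j> / sqrt(<u_j, u_j>), so |<v, e_j>|^2 = <v, u_j>^2 / <u_j, u_j>.
Coefficients: <v, e_1> = 0/sqrt(4), <v, e_2> = 2/sqrt(1).
Square and sum: Σ |<v, e_j>|^2 = 4.
Compute ||v||^2 = v·v = 4.
Deficit = 4 − 4 = 0 ≥ 0, confirming Bessel's inequality. (The deficit equals ||v − Σ <v,e_j> e_j||^2, the squared distance from v to span{e_j}.)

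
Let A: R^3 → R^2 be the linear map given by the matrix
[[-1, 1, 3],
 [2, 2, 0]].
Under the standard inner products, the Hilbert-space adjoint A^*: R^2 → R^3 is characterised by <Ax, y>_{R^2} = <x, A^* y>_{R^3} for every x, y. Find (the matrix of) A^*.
A^* = A^T =
[[-1, 2],
 [1, 2],
 [3, 0]]

For real matrices with standard dot products, the defining identity <Ax, y> = <x, A^* y> gives (Ax)^T y = x^T (A^*) y, i.e. x^T A^T y = x^T (A^*) y. Since this holds for all x, y, we must have A^* = A^T. Therefore
A^* =
[[-1, 2],
 [1, 2],
 [3, 0]].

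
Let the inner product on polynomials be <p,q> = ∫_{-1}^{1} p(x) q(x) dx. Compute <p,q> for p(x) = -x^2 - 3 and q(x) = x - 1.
<p,q> = 20/3

Expand the product: p(x)·q(x) = -x^3 + x^2 - 3*x + 3.
∫_{-1}^{1} of each monomial x^k gives [2/(k+1) if k even, 0 if k odd]. Integrating term-by-term (or equivalently evaluating the antiderivative F(x) = -x^4/4 + x^3/3 - 3*x^2/2 + 3*x at the endpoints):
  F(1) − F(−1) = 19/12 − (-61/12) = 20/3.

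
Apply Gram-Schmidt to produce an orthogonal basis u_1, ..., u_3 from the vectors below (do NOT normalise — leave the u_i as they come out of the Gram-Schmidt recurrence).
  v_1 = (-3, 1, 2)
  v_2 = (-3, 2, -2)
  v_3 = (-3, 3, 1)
Orthogonal basis:
  u_1 = (-3, 1, 2)
  u_2 = (-3/2, 3/2, -3)
  u_3 = (2/3, 4/3, 1/3)

Apply the Gram-Schmidt recurrence
  u_1 = v_1
  u_i = v_i − Σ_{j<i} ((v_i · u_j) / (u_j · u_j)) · u_j.

Step by step this gives:
  u_1 = (-3, 1, 2)
  u_2 = (-3/2, 3/2, -3)
  u_3 = (2/3, 4/3, 1/3)

Orthogonality check:
  u_2 · u_1 = 0 (should be 0)
  u_3 · u_1 = 0 (should be 0)
  u_3 · u_2 = 0 (should be 0)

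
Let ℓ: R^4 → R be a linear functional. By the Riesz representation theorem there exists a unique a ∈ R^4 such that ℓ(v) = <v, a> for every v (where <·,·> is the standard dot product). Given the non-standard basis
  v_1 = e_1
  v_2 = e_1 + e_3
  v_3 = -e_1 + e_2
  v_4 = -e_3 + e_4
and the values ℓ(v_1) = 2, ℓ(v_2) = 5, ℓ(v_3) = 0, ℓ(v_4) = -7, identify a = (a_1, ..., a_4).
a = (2, 2, 3, -4)

Write a = (a_1, ..., a_4) in the standard basis. For each basis vector v_i, ℓ(v_i) = <v_i, a> is a linear equation in the a_j's. Collect the n equations into a matrix system V a = ℓ, where row i of V is v_i (expressed in the standard basis). Since V is invertible (lower-triangular with 1s on the diagonal, up to permutation), solve by back-substitution:
  V =
[[1, 0, 0, 0],
 [1, 0, 1, 0],
 [-1, 1, 0, 0],
 [0, 0, -1, 1]]
  V a = (2, 5, 0, -7)
Solving gives a = (2, 2, 3, -4).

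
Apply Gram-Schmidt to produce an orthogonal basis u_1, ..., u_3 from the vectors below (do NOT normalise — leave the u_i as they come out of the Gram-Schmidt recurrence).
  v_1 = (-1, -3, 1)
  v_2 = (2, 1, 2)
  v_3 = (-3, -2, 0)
Orthogonal basis:
  u_1 = (-1, -3, 1)
  u_2 = (19/11, 2/11, 25/11)
  u_3 = (-91/90, 26/45, 13/18)

Apply the Gram-Schmidt recurrence
  u_1 = v_1
  u_i = v_i − Σ_{j<i} ((v_i · u_j) / (u_j · u_j)) · u_j.

Step by step this gives:
  u_1 = (-1, -3, 1)
  u_2 = (19/11, 2/11, 25/11)
  u_3 = (-91/90, 26/45, 13/18)

Orthogonality check:
  u_2 · u_1 = 0 (should be 0)
  u_3 · u_1 = 0 (should be 0)
  u_3 · u_2 = 0 (should be 0)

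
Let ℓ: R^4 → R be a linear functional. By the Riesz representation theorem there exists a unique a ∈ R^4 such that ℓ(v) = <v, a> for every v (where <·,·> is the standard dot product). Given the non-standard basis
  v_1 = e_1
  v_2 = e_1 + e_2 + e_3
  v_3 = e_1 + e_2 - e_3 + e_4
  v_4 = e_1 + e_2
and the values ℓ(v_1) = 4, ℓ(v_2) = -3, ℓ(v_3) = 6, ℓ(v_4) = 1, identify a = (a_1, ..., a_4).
a = (4, -3, -4, 1)

Write a = (a_1, ..., a_4) in the standard basis. For each basis vector v_i, ℓ(v_i) = <v_i, a> is a linear equation in the a_j's. Collect the n equations into a matrix system V a = ℓ, where row i of V is v_i (expressed in the standard basis). Since V is invertible (lower-triangular with 1s on the diagonal, up to permutation), solve by back-substitution:
  V =
[[1, 0, 0, 0],
 [1, 1, 1, 0],
 [1, 1, -1, 1],
 [1, 1, 0, 0]]
  V a = (4, -3, 6, 1)
Solving gives a = (4, -3, -4, 1).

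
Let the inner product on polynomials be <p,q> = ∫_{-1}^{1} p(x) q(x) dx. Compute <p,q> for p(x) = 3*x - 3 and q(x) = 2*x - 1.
<p,q> = 10

Expand the product: p(x)·q(x) = 6*x^2 - 9*x + 3.
∫_{-1}^{1} of each monomial x^k gives [2/(k+1) if k even, 0 if k odd]. Integrating term-by-term (or equivalently evaluating the antiderivative F(x) = 2*x^3 - 9*x^2/2 + 3*x at the endpoints):
  F(1) − F(−1) = 1/2 − (-19/2) = 10.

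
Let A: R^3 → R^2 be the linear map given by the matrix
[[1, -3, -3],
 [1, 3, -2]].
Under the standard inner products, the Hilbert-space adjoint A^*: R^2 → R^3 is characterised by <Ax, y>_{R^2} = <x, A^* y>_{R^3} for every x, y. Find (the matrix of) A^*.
A^* = A^T =
[[1, 1],
 [-3, 3],
 [-3, -2]]

For real matrices with standard dot products, the defining identity <Ax, y> = <x, A^* y> gives (Ax)^T y = x^T (A^*) y, i.e. x^T A^T y = x^T (A^*) y. Since this holds for all x, y, we must have A^* = A^T. Therefore
A^* =
[[1, 1],
 [-3, 3],
 [-3, -2]].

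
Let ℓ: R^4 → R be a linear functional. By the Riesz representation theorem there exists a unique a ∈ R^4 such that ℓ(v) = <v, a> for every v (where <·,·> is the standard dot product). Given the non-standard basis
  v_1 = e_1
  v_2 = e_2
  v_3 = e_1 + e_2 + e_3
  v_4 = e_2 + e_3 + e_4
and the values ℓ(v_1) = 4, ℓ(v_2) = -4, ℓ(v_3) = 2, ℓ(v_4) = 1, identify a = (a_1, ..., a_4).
a = (4, -4, 2, 3)

Write a = (a_1, ..., a_4) in the standard basis. For each basis vector v_i, ℓ(v_i) = <v_i, a> is a linear equation in the a_j's. Collect the n equations into a matrix system V a = ℓ, where row i of V is v_i (expressed in the standard basis). Since V is invertible (lower-triangular with 1s on the diagonal, up to permutation), solve by back-substitution:
  V =
[[1, 0, 0, 0],
 [0, 1, 0, 0],
 [1, 1, 1, 0],
 [0, 1, 1, 1]]
  V a = (4, -4, 2, 1)
Solving gives a = (4, -4, 2, 3).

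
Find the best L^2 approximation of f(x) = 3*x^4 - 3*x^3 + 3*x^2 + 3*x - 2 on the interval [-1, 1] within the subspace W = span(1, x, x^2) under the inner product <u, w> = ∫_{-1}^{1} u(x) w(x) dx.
g(x) = 39*x^2/7 + 6*x/5 - 79/35

The best approximation g ∈ W is the orthogonal projection of f onto W. Writing g = a_0 + a_1 x + a_2 x^2, the coefficients solve the normal equations G · a = b where
  G_{ij} = <φ_i, φ_j> and b_i = <f, φ_i>, with φ_0 = 1, φ_1 = x, φ_2 = x^2.
G =
  [2, 0, 2/3]
  [0, 2/3, 0]
  [2/3, 0, 2/5],
b = (-4/5, 4/5, 76/105).
Solving gives a_0 = -79/35, a_1 = 6/5, a_2 = 39/7, so
  g(x) = 39*x^2/7 + 6*x/5 - 79/35.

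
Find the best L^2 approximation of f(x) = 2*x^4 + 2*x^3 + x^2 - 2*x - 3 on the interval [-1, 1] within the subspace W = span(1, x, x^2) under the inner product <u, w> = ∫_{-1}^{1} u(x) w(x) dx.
g(x) = 19*x^2/7 - 4*x/5 - 111/35

The best approximation g ∈ W is the orthogonal projection of f onto W. Writing g = a_0 + a_1 x + a_2 x^2, the coefficients solve the normal equations G · a = b where
  G_{ij} = <φ_i, φ_j> and b_i = <f, φ_i>, with φ_0 = 1, φ_1 = x, φ_2 = x^2.
G =
  [2, 0, 2/3]
  [0, 2/3, 0]
  [2/3, 0, 2/5],
b = (-68/15, -8/15, -36/35).
Solving gives a_0 = -111/35, a_1 = -4/5, a_2 = 19/7, so
  g(x) = 19*x^2/7 - 4*x/5 - 111/35.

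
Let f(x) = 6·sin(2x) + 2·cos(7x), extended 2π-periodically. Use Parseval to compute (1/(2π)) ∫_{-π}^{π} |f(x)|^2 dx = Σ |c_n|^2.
Σ |c_n|^2 = 20

Expand |f|^2 and use orthogonality of {sin(nx), cos(mx)} on [-π, π]:
  ∫_{-π}^{π} sin(nx)^2 dx = π, ∫ cos(mx)^2 dx = π, and cross terms integrate to 0.
So ∫_{-π}^{π} f(x)^2 dx = 6^2 · π + 2^2 · π = (36 + 4)π.
Divide by 2π: (36 + 4)/2 = 20.
By Parseval, this equals Σ |c_n|^2.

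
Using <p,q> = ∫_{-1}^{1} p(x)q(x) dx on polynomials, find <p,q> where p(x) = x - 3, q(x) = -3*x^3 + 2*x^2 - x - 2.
<p,q> = 92/15

Expand the product: p(x)·q(x) = -3*x^4 + 11*x^3 - 7*x^2 + x + 6.
∫_{-1}^{1} of each monomial x^k gives [2/(k+1) if k even, 0 if k odd]. Integrating term-by-term (or equivalently evaluating the antiderivative F(x) = -3*x^5/5 + 11*x^4/4 - 7*x^3/3 + x^2/2 + 6*x at the endpoints):
  F(1) − F(−1) = 379/60 − (11/60) = 92/15.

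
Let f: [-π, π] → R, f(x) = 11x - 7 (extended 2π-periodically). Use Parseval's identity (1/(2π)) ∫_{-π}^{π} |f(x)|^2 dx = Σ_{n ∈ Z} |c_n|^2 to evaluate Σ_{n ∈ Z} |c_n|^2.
Σ |c_n|^2 = 121π^2/3 + 49

Expand and integrate term by term over [-π, π]:
  ∫ (11x)^2 dx = 121·(2π^3/3); ∫ 2·11·(-7)·x dx = 0 (odd integrand); ∫ (-7)^2 dx = 49·2π.
So (1/(2π)) ∫_{-π}^{π} (11x - 7)^2 dx = 121π^2/3 + 49 = 121π^2/3 + 49.
Parseval ⇒ Σ |c_n|^2 = 121π^2/3 + 49.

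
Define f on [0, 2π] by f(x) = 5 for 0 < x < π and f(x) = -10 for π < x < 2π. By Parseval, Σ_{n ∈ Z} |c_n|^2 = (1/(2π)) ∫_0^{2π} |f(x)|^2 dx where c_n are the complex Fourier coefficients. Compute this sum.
Σ |c_n|^2 = 125/2

Parseval equates the L^2 energy of f (normalised by 1/(2π)) with the ℓ^2 sum of its Fourier coefficients: (1/(2π)) ∫_0^{2π} |f|^2 = Σ |c_n|^2.
Compute the left side: (1/(2π)) [∫_0^π 5^2 dx + ∫_π^{2π} (-10)^2 dx] = (1/(2π)) · (25π + 100π) = (25 + 100)/2 = 125/2.
So Σ_{n ∈ Z} |c_n|^2 = 125/2.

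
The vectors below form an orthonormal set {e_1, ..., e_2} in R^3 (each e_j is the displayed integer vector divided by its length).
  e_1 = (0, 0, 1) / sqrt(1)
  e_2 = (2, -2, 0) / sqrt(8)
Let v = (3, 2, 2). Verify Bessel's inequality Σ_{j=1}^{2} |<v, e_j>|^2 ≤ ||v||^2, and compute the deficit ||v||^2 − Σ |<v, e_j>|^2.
Σ |<v, e_j>|^2 = 9/2; ||v||^2 = 17; deficit = 25/2

Write each e_j = u_j / sqrt(<u_j, u_j>) where u_j is the displayed integer vector. Then <v, e_j> = <v, u_j> / sqrt(<u_j, u_j>), so |<v, e_j>|^2 = <v, u_j>^2 / <u_j, u_j>.
Coefficients: <v, e_1> = 2/sqrt(1), <v, e_2> = 2/sqrt(8).
Square and sum: Σ |<v, e_j>|^2 = 9/2.
Compute ||v||^2 = v·v = 17.
Deficit = 17 − 9/2 = 25/2 ≥ 0, confirming Bessel's inequality. (The deficit equals ||v − Σ <v,e_j> e_j||^2, the squared distance from v to span{e_j}.)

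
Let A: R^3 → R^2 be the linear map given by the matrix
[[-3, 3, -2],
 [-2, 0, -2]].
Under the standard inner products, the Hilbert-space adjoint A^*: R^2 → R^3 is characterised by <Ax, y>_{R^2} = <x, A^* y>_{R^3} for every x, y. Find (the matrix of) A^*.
A^* = A^T =
[[-3, -2],
 [3, 0],
 [-2, -2]]

For real matrices with standard dot products, the defining identity <Ax, y> = <x, A^* y> gives (Ax)^T y = x^T (A^*) y, i.e. x^T A^T y = x^T (A^*) y. Since this holds for all x, y, we must have A^* = A^T. Therefore
A^* =
[[-3, -2],
 [3, 0],
 [-2, -2]].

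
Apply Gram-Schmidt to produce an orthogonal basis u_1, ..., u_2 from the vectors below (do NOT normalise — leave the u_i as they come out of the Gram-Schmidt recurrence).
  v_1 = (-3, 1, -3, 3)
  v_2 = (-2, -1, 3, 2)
Orthogonal basis:
  u_1 = (-3, 1, -3, 3)
  u_2 = (-25/14, -15/14, 45/14, 25/14)

Apply the Gram-Schmidt recurrence
  u_1 = v_1
  u_i = v_i − Σ_{j<i} ((v_i · u_j) / (u_j · u_j)) · u_j.

Step by step this gives:
  u_1 = (-3, 1, -3, 3)
  u_2 = (-25/14, -15/14, 45/14, 25/14)

Orthogonality check:
  u_2 · u_1 = 0 (should be 0)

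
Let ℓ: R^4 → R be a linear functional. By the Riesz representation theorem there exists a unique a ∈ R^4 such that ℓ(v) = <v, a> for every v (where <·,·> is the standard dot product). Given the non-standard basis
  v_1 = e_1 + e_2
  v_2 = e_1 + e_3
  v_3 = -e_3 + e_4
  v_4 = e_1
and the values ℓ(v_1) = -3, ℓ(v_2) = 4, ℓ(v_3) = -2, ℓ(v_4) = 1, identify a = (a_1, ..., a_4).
a = (1, -4, 3, 1)

Write a = (a_1, ..., a_4) in the standard basis. For each basis vector v_i, ℓ(v_i) = <v_i, a> is a linear equation in the a_j's. Collect the n equations into a matrix system V a = ℓ, where row i of V is v_i (expressed in the standard basis). Since V is invertible (lower-triangular with 1s on the diagonal, up to permutation), solve by back-substitution:
  V =
[[1, 1, 0, 0],
 [1, 0, 1, 0],
 [0, 0, -1, 1],
 [1, 0, 0, 0]]
  V a = (-3, 4, -2, 1)
Solving gives a = (1, -4, 3, 1).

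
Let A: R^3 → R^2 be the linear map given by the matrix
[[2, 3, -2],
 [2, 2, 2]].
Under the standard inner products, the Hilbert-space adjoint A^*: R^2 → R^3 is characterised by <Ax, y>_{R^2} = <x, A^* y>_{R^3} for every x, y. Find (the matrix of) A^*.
A^* = A^T =
[[2, 2],
 [3, 2],
 [-2, 2]]

For real matrices with standard dot products, the defining identity <Ax, y> = <x, A^* y> gives (Ax)^T y = x^T (A^*) y, i.e. x^T A^T y = x^T (A^*) y. Since this holds for all x, y, we must have A^* = A^T. Therefore
A^* =
[[2, 2],
 [3, 2],
 [-2, 2]].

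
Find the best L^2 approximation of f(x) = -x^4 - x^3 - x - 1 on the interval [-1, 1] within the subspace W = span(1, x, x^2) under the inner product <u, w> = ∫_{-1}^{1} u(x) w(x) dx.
g(x) = -6*x^2/7 - 8*x/5 - 32/35

The best approximation g ∈ W is the orthogonal projection of f onto W. Writing g = a_0 + a_1 x + a_2 x^2, the coefficients solve the normal equations G · a = b where
  G_{ij} = <φ_i, φ_j> and b_i = <f, φ_i>, with φ_0 = 1, φ_1 = x, φ_2 = x^2.
G =
  [2, 0, 2/3]
  [0, 2/3, 0]
  [2/3, 0, 2/5],
b = (-12/5, -16/15, -20/21).
Solving gives a_0 = -32/35, a_1 = -8/5, a_2 = -6/7, so
  g(x) = -6*x^2/7 - 8*x/5 - 32/35.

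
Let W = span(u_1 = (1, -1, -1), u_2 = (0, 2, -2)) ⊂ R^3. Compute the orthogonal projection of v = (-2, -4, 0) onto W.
proj_W(v) = (2/3, -8/3, 4/3)

Set up U = [u_1 | ... | u_2] ∈ R^(3×2). The projector onto W = col(U) is P = U (U^T U)^(-1) U^T.
Compute U^T U =
  [3, 0]
  [0, 8],
and U^T v = (2, -8).
Solve U^T U · c = U^T v for the coefficients: c = (2/3, -1). The projection is proj_W(v) = U c.
Check: (v - proj_W(v)) · u_1 = 0  (should be 0).
Check: (v - proj_W(v)) · u_2 = 0  (should be 0).
Result: proj_W(v) = (2/3, -8/3, 4/3).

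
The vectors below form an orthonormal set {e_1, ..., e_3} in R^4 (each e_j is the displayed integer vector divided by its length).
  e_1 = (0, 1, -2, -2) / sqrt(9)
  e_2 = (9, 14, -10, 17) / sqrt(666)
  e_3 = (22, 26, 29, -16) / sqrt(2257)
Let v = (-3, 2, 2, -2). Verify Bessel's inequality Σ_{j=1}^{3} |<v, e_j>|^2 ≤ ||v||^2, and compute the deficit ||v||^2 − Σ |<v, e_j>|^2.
Σ |<v, e_j>|^2 = 881/122; ||v||^2 = 21; deficit = 1681/122

Write each e_j = u_j / sqrt(<u_j, u_j>) where u_j is the displayed integer vector. Then <v, e_j> = <v, u_j> / sqrt(<u_j, u_j>), so |<v, e_j>|^2 = <v, u_j>^2 / <u_j, u_j>.
Coefficients: <v, e_1> = 2/sqrt(9), <v, e_2> = -53/sqrt(666), <v, e_3> = 76/sqrt(2257).
Square and sum: Σ |<v, e_j>|^2 = 881/122.
Compute ||v||^2 = v·v = 21.
Deficit = 21 − 881/122 = 1681/122 ≥ 0, confirming Bessel's inequality. (The deficit equals ||v − Σ <v,e_j> e_j||^2, the squared distance from v to span{e_j}.)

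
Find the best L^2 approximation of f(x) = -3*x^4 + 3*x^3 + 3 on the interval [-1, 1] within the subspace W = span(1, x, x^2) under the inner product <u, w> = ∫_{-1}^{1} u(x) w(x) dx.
g(x) = -18*x^2/7 + 9*x/5 + 114/35

The best approximation g ∈ W is the orthogonal projection of f onto W. Writing g = a_0 + a_1 x + a_2 x^2, the coefficients solve the normal equations G · a = b where
  G_{ij} = <φ_i, φ_j> and b_i = <f, φ_i>, with φ_0 = 1, φ_1 = x, φ_2 = x^2.
G =
  [2, 0, 2/3]
  [0, 2/3, 0]
  [2/3, 0, 2/5],
b = (24/5, 6/5, 8/7).
Solving gives a_0 = 114/35, a_1 = 9/5, a_2 = -18/7, so
  g(x) = -18*x^2/7 + 9*x/5 + 114/35.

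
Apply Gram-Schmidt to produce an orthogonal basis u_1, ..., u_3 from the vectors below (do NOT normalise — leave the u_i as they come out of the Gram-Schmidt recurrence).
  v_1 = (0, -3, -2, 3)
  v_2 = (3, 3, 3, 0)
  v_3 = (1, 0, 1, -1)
Orthogonal basis:
  u_1 = (0, -3, -2, 3)
  u_2 = (3, 21/22, 18/11, 45/22)
  u_3 = (22/41, -34/41, 12/41, -26/41)

Apply the Gram-Schmidt recurrence
  u_1 = v_1
  u_i = v_i − Σ_{j<i} ((v_i · u_j) / (u_j · u_j)) · u_j.

Step by step this gives:
  u_1 = (0, -3, -2, 3)
  u_2 = (3, 21/22, 18/11, 45/22)
  u_3 = (22/41, -34/41, 12/41, -26/41)

Orthogonality check:
  u_2 · u_1 = 0 (should be 0)
  u_3 · u_1 = 0 (should be 0)
  u_3 · u_2 = 0 (should be 0)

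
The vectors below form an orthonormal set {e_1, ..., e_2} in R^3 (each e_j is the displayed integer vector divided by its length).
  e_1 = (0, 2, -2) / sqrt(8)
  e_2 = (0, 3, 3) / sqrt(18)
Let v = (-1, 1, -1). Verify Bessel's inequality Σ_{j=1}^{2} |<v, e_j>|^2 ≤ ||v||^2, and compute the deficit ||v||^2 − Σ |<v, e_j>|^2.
Σ |<v, e_j>|^2 = 2; ||v||^2 = 3; deficit = 1

Write each e_j = u_j / sqrt(<u_j, u_j>) where u_j is the displayed integer vector. Then <v, e_j> = <v, u_j> / sqrt(<u_j, u_j>), so |<v, e_j>|^2 = <v, u_j>^2 / <u_j, u_j>.
Coefficients: <v, e_1> = 4/sqrt(8), <v, e_2> = 0/sqrt(18).
Square and sum: Σ |<v, e_j>|^2 = 2.
Compute ||v||^2 = v·v = 3.
Deficit = 3 − 2 = 1 ≥ 0, confirming Bessel's inequality. (The deficit equals ||v − Σ <v,e_j> e_j||^2, the squared distance from v to span{e_j}.)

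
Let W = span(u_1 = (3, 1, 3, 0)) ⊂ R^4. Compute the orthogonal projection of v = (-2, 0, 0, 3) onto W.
proj_W(v) = (-18/19, -6/19, -18/19, 0)

Set up U = [u_1 | ... | u_1] ∈ R^(4×1). The projector onto W = col(U) is P = U (U^T U)^(-1) U^T.
Compute U^T U =
  [19],
and U^T v = (-6).
Solve U^T U · c = U^T v for the coefficients: c = (-6/19). The projection is proj_W(v) = U c.
Check: (v - proj_W(v)) · u_1 = 0  (should be 0).
Result: proj_W(v) = (-18/19, -6/19, -18/19, 0).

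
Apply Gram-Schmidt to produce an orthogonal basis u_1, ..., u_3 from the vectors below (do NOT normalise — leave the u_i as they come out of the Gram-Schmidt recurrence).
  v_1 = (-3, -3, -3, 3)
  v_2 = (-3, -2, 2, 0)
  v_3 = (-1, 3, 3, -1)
Orthogonal basis:
  u_1 = (-3, -3, -3, 3)
  u_2 = (-9/4, -5/4, 11/4, -3/4)
  u_3 = (-80/59, 126/59, 6/59, 52/59)

Apply the Gram-Schmidt recurrence
  u_1 = v_1
  u_i = v_i − Σ_{j<i} ((v_i · u_j) / (u_j · u_j)) · u_j.

Step by step this gives:
  u_1 = (-3, -3, -3, 3)
  u_2 = (-9/4, -5/4, 11/4, -3/4)
  u_3 = (-80/59, 126/59, 6/59, 52/59)

Orthogonality check:
  u_2 · u_1 = 0 (should be 0)
  u_3 · u_1 = 0 (should be 0)
  u_3 · u_2 = 0 (should be 0)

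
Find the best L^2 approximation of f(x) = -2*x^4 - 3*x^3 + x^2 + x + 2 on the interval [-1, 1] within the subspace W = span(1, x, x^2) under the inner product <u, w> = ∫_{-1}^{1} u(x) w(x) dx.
g(x) = -5*x^2/7 - 4*x/5 + 76/35

The best approximation g ∈ W is the orthogonal projection of f onto W. Writing g = a_0 + a_1 x + a_2 x^2, the coefficients solve the normal equations G · a = b where
  G_{ij} = <φ_i, φ_j> and b_i = <f, φ_i>, with φ_0 = 1, φ_1 = x, φ_2 = x^2.
G =
  [2, 0, 2/3]
  [0, 2/3, 0]
  [2/3, 0, 2/5],
b = (58/15, -8/15, 122/105).
Solving gives a_0 = 76/35, a_1 = -4/5, a_2 = -5/7, so
  g(x) = -5*x^2/7 - 4*x/5 + 76/35.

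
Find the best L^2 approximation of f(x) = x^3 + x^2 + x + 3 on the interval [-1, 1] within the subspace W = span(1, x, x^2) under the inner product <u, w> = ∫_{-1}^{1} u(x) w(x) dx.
g(x) = x^2 + 8*x/5 + 3

The best approximation g ∈ W is the orthogonal projection of f onto W. Writing g = a_0 + a_1 x + a_2 x^2, the coefficients solve the normal equations G · a = b where
  G_{ij} = <φ_i, φ_j> and b_i = <f, φ_i>, with φ_0 = 1, φ_1 = x, φ_2 = x^2.
G =
  [2, 0, 2/3]
  [0, 2/3, 0]
  [2/3, 0, 2/5],
b = (20/3, 16/15, 12/5).
Solving gives a_0 = 3, a_1 = 8/5, a_2 = 1, so
  g(x) = x^2 + 8*x/5 + 3.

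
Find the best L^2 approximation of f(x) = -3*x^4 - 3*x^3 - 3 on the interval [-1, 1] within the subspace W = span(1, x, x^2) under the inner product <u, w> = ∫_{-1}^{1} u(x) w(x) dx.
g(x) = -18*x^2/7 - 9*x/5 - 96/35

The best approximation g ∈ W is the orthogonal projection of f onto W. Writing g = a_0 + a_1 x + a_2 x^2, the coefficients solve the normal equations G · a = b where
  G_{ij} = <φ_i, φ_j> and b_i = <f, φ_i>, with φ_0 = 1, φ_1 = x, φ_2 = x^2.
G =
  [2, 0, 2/3]
  [0, 2/3, 0]
  [2/3, 0, 2/5],
b = (-36/5, -6/5, -20/7).
Solving gives a_0 = -96/35, a_1 = -9/5, a_2 = -18/7, so
  g(x) = -18*x^2/7 - 9*x/5 - 96/35.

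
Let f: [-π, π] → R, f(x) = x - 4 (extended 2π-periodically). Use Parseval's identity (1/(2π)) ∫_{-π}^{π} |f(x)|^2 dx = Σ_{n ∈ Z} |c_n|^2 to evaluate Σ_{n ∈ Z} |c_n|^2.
Σ |c_n|^2 = π^2/3 + 16

Expand and integrate term by term over [-π, π]:
  ∫ (x)^2 dx = 1·(2π^3/3); ∫ 2·1·(-4)·x dx = 0 (odd integrand); ∫ (-4)^2 dx = 16·2π.
So (1/(2π)) ∫_{-π}^{π} (x - 4)^2 dx = 1π^2/3 + 16 = π^2/3 + 16.
Parseval ⇒ Σ |c_n|^2 = π^2/3 + 16.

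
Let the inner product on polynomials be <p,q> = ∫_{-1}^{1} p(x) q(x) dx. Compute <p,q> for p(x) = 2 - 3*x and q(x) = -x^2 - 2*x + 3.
<p,q> = 44/3

Expand the product: p(x)·q(x) = 3*x^3 + 4*x^2 - 13*x + 6.
∫_{-1}^{1} of each monomial x^k gives [2/(k+1) if k even, 0 if k odd]. Integrating term-by-term (or equivalently evaluating the antiderivative F(x) = 3*x^4/4 + 4*x^3/3 - 13*x^2/2 + 6*x at the endpoints):
  F(1) − F(−1) = 19/12 − (-157/12) = 44/3.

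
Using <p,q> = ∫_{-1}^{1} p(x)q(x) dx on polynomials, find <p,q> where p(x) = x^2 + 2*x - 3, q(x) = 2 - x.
<p,q> = -12

Expand the product: p(x)·q(x) = -x^3 + 7*x - 6.
∫_{-1}^{1} of each monomial x^k gives [2/(k+1) if k even, 0 if k odd]. Integrating term-by-term (or equivalently evaluating the antiderivative F(x) = -x^4/4 + 7*x^2/2 - 6*x at the endpoints):
  F(1) − F(−1) = -11/4 − (37/4) = -12.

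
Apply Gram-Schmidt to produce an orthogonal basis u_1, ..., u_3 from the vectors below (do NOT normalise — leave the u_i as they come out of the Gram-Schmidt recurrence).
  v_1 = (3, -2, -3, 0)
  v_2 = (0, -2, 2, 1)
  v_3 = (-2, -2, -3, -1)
Orthogonal basis:
  u_1 = (3, -2, -3, 0)
  u_2 = (3/11, -24/11, 19/11, 1)
  u_3 = (-559/194, -189/97, -307/194, -71/97)

Apply the Gram-Schmidt recurrence
  u_1 = v_1
  u_i = v_i − Σ_{j<i} ((v_i · u_j) / (u_j · u_j)) · u_j.

Step by step this gives:
  u_1 = (3, -2, -3, 0)
  u_2 = (3/11, -24/11, 19/11, 1)
  u_3 = (-559/194, -189/97, -307/194, -71/97)

Orthogonality check:
  u_2 · u_1 = 0 (should be 0)
  u_3 · u_1 = 0 (should be 0)
  u_3 · u_2 = 0 (should be 0)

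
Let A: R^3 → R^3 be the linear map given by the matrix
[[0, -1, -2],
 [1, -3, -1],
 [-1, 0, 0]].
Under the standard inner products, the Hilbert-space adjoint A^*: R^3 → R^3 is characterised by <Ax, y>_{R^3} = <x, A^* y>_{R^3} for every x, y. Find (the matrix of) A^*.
A^* = A^T =
[[0, 1, -1],
 [-1, -3, 0],
 [-2, -1, 0]]

For real matrices with standard dot products, the defining identity <Ax, y> = <x, A^* y> gives (Ax)^T y = x^T (A^*) y, i.e. x^T A^T y = x^T (A^*) y. Since this holds for all x, y, we must have A^* = A^T. Therefore
A^* =
[[0, 1, -1],
 [-1, -3, 0],
 [-2, -1, 0]].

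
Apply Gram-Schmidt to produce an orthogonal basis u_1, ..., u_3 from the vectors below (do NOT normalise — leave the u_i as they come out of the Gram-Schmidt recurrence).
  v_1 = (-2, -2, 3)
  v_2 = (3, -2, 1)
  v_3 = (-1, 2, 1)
Orthogonal basis:
  u_1 = (-2, -2, 3)
  u_2 = (53/17, -32/17, 14/17)
  u_3 = (112/237, 308/237, 280/237)

Apply the Gram-Schmidt recurrence
  u_1 = v_1
  u_i = v_i − Σ_{j<i} ((v_i · u_j) / (u_j · u_j)) · u_j.

Step by step this gives:
  u_1 = (-2, -2, 3)
  u_2 = (53/17, -32/17, 14/17)
  u_3 = (112/237, 308/237, 280/237)

Orthogonality check:
  u_2 · u_1 = 0 (should be 0)
  u_3 · u_1 = 0 (should be 0)
  u_3 · u_2 = 0 (should be 0)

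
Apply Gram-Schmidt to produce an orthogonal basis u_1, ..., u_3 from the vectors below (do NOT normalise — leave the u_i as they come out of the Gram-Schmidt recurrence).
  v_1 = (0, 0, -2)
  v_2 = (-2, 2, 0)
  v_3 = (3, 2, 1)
Orthogonal basis:
  u_1 = (0, 0, -2)
  u_2 = (-2, 2, 0)
  u_3 = (5/2, 5/2, 0)

Apply the Gram-Schmidt recurrence
  u_1 = v_1
  u_i = v_i − Σ_{j<i} ((v_i · u_j) / (u_j · u_j)) · u_j.

Step by step this gives:
  u_1 = (0, 0, -2)
  u_2 = (-2, 2, 0)
  u_3 = (5/2, 5/2, 0)

Orthogonality check:
  u_2 · u_1 = 0 (should be 0)
  u_3 · u_1 = 0 (should be 0)
  u_3 · u_2 = 0 (should be 0)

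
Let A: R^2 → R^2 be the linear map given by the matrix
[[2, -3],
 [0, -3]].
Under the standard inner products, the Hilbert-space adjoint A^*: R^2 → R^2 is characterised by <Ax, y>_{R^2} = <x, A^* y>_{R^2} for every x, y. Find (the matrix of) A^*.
A^* = A^T =
[[2, 0],
 [-3, -3]]

For real matrices with standard dot products, the defining identity <Ax, y> = <x, A^* y> gives (Ax)^T y = x^T (A^*) y, i.e. x^T A^T y = x^T (A^*) y. Since this holds for all x, y, we must have A^* = A^T. Therefore
A^* =
[[2, 0],
 [-3, -3]].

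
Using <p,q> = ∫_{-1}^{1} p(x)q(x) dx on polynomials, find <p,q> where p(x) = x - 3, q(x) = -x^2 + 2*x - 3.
<p,q> = 64/3

Expand the product: p(x)·q(x) = -x^3 + 5*x^2 - 9*x + 9.
∫_{-1}^{1} of each monomial x^k gives [2/(k+1) if k even, 0 if k odd]. Integrating term-by-term (or equivalently evaluating the antiderivative F(x) = -x^4/4 + 5*x^3/3 - 9*x^2/2 + 9*x at the endpoints):
  F(1) − F(−1) = 71/12 − (-185/12) = 64/3.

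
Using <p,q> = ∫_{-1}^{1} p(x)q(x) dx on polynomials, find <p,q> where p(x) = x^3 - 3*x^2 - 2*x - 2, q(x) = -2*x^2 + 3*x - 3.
<p,q> = 304/15

Expand the product: p(x)·q(x) = -2*x^5 + 9*x^4 - 8*x^3 + 7*x^2 + 6.
∫_{-1}^{1} of each monomial x^k gives [2/(k+1) if k even, 0 if k odd]. Integrating term-by-term (or equivalently evaluating the antiderivative F(x) = -x^6/3 + 9*x^5/5 - 2*x^4 + 7*x^3/3 + 6*x at the endpoints):
  F(1) − F(−1) = 39/5 − (-187/15) = 304/15.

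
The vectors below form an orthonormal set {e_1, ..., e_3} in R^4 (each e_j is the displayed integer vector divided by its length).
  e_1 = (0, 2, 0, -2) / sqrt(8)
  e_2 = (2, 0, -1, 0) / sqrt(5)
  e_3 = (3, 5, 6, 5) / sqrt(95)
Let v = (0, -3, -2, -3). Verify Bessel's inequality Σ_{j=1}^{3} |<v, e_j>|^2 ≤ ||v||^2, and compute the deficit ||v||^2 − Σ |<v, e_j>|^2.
Σ |<v, e_j>|^2 = 368/19; ||v||^2 = 22; deficit = 50/19

Write each e_j = u_j / sqrt(<u_j, u_j>) where u_j is the displayed integer vector. Then <v, e_j> = <v, u_j> / sqrt(<u_j, u_j>), so |<v, e_j>|^2 = <v, u_j>^2 / <u_j, u_j>.
Coefficients: <v, e_1> = 0/sqrt(8), <v, e_2> = 2/sqrt(5), <v, e_3> = -42/sqrt(95).
Square and sum: Σ |<v, e_j>|^2 = 368/19.
Compute ||v||^2 = v·v = 22.
Deficit = 22 − 368/19 = 50/19 ≥ 0, confirming Bessel's inequality. (The deficit equals ||v − Σ <v,e_j> e_j||^2, the squared distance from v to span{e_j}.)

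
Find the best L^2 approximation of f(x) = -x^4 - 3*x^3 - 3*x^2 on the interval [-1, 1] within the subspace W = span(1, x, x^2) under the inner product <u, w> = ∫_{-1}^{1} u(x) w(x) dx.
g(x) = -27*x^2/7 - 9*x/5 + 3/35

The best approximation g ∈ W is the orthogonal projection of f onto W. Writing g = a_0 + a_1 x + a_2 x^2, the coefficients solve the normal equations G · a = b where
  G_{ij} = <φ_i, φ_j> and b_i = <f, φ_i>, with φ_0 = 1, φ_1 = x, φ_2 = x^2.
G =
  [2, 0, 2/3]
  [0, 2/3, 0]
  [2/3, 0, 2/5],
b = (-12/5, -6/5, -52/35).
Solving gives a_0 = 3/35, a_1 = -9/5, a_2 = -27/7, so
  g(x) = -27*x^2/7 - 9*x/5 + 3/35.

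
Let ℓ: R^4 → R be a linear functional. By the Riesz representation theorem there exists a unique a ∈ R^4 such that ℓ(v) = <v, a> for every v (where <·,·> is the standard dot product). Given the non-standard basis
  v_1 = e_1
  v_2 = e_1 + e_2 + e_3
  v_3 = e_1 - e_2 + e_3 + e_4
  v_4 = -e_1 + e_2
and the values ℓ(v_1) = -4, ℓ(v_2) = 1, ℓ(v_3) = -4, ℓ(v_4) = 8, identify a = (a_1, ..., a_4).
a = (-4, 4, 1, 3)

Write a = (a_1, ..., a_4) in the standard basis. For each basis vector v_i, ℓ(v_i) = <v_i, a> is a linear equation in the a_j's. Collect the n equations into a matrix system V a = ℓ, where row i of V is v_i (expressed in the standard basis). Since V is invertible (lower-triangular with 1s on the diagonal, up to permutation), solve by back-substitution:
  V =
[[1, 0, 0, 0],
 [1, 1, 1, 0],
 [1, -1, 1, 1],
 [-1, 1, 0, 0]]
  V a = (-4, 1, -4, 8)
Solving gives a = (-4, 4, 1, 3).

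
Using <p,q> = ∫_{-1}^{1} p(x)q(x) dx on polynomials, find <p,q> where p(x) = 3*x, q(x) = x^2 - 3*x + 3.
<p,q> = -6

Expand the product: p(x)·q(x) = 3*x^3 - 9*x^2 + 9*x.
∫_{-1}^{1} of each monomial x^k gives [2/(k+1) if k even, 0 if k odd]. Integrating term-by-term (or equivalently evaluating the antiderivative F(x) = 3*x^4/4 - 3*x^3 + 9*x^2/2 at the endpoints):
  F(1) − F(−1) = 9/4 − (33/4) = -6.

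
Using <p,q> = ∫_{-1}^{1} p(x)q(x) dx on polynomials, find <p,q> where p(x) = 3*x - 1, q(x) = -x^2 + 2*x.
<p,q> = 14/3

Expand the product: p(x)·q(x) = -3*x^3 + 7*x^2 - 2*x.
∫_{-1}^{1} of each monomial x^k gives [2/(k+1) if k even, 0 if k odd]. Integrating term-by-term (or equivalently evaluating the antiderivative F(x) = -3*x^4/4 + 7*x^3/3 - x^2 at the endpoints):
  F(1) − F(−1) = 7/12 − (-49/12) = 14/3.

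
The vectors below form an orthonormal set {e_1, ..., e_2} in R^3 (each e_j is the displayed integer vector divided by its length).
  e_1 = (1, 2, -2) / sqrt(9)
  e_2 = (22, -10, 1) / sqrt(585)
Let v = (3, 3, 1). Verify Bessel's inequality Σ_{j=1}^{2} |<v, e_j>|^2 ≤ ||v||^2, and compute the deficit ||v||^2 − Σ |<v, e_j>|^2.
Σ |<v, e_j>|^2 = 506/65; ||v||^2 = 19; deficit = 729/65

Write each e_j = u_j / sqrt(<u_j, u_j>) where u_j is the displayed integer vector. Then <v, e_j> = <v, u_j> / sqrt(<u_j, u_j>), so |<v, e_j>|^2 = <v, u_j>^2 / <u_j, u_j>.
Coefficients: <v, e_1> = 7/sqrt(9), <v, e_2> = 37/sqrt(585).
Square and sum: Σ |<v, e_j>|^2 = 506/65.
Compute ||v||^2 = v·v = 19.
Deficit = 19 − 506/65 = 729/65 ≥ 0, confirming Bessel's inequality. (The deficit equals ||v − Σ <v,e_j> e_j||^2, the squared distance from v to span{e_j}.)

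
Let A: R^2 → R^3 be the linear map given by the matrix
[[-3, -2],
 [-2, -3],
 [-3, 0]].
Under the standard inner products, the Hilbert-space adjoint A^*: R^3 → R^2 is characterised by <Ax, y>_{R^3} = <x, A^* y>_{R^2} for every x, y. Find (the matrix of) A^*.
A^* = A^T =
[[-3, -2, -3],
 [-2, -3, 0]]

For real matrices with standard dot products, the defining identity <Ax, y> = <x, A^* y> gives (Ax)^T y = x^T (A^*) y, i.e. x^T A^T y = x^T (A^*) y. Since this holds for all x, y, we must have A^* = A^T. Therefore
A^* =
[[-3, -2, -3],
 [-2, -3, 0]].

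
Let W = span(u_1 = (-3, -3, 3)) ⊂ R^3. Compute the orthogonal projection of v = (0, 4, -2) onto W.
proj_W(v) = (2, 2, -2)

Set up U = [u_1 | ... | u_1] ∈ R^(3×1). The projector onto W = col(U) is P = U (U^T U)^(-1) U^T.
Compute U^T U =
  [27],
and U^T v = (-18).
Solve U^T U · c = U^T v for the coefficients: c = (-2/3). The projection is proj_W(v) = U c.
Check: (v - proj_W(v)) · u_1 = 0  (should be 0).
Result: proj_W(v) = (2, 2, -2).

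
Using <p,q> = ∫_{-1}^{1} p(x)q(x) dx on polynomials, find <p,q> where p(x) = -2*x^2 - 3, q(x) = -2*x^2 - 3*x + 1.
<p,q> = -26/15

Expand the product: p(x)·q(x) = 4*x^4 + 6*x^3 + 4*x^2 + 9*x - 3.
∫_{-1}^{1} of each monomial x^k gives [2/(k+1) if k even, 0 if k odd]. Integrating term-by-term (or equivalently evaluating the antiderivative F(x) = 4*x^5/5 + 3*x^4/2 + 4*x^3/3 + 9*x^2/2 - 3*x at the endpoints):
  F(1) − F(−1) = 77/15 − (103/15) = -26/15.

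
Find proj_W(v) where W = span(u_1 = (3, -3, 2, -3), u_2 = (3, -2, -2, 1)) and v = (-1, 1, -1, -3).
proj_W(v) = (-192/247, 5/13, 20/19, -196/247)

Set up U = [u_1 | ... | u_2] ∈ R^(4×2). The projector onto W = col(U) is P = U (U^T U)^(-1) U^T.
Compute U^T U =
  [31, 8]
  [8, 18],
and U^T v = (1, -6).
Solve U^T U · c = U^T v for the coefficients: c = (33/247, -97/247). The projection is proj_W(v) = U c.
Check: (v - proj_W(v)) · u_1 = 0  (should be 0).
Check: (v - proj_W(v)) · u_2 = 0  (should be 0).
Result: proj_W(v) = (-192/247, 5/13, 20/19, -196/247).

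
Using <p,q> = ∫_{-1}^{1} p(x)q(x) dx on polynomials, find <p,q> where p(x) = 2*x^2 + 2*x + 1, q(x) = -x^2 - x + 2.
<p,q> = 58/15

Expand the product: p(x)·q(x) = -2*x^4 - 4*x^3 + x^2 + 3*x + 2.
∫_{-1}^{1} of each monomial x^k gives [2/(k+1) if k even, 0 if k odd]. Integrating term-by-term (or equivalently evaluating the antiderivative F(x) = -2*x^5/5 - x^4 + x^3/3 + 3*x^2/2 + 2*x at the endpoints):
  F(1) − F(−1) = 73/30 − (-43/30) = 58/15.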